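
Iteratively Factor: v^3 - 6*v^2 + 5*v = (v)*(v^2 - 6*v + 5) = v*(v - 5)*(v - 1)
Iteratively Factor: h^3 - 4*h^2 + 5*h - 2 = (h - 1)*(h^2 - 3*h + 2) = (h - 2)*(h - 1)*(h - 1)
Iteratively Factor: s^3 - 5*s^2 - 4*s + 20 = (s + 2)*(s^2 - 7*s + 10) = (s - 2)*(s + 2)*(s - 5)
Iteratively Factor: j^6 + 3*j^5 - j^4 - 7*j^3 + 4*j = (j)*(j^5 + 3*j^4 - j^3 - 7*j^2 + 4) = j*(j + 2)*(j^4 + j^3 - 3*j^2 - j + 2) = j*(j - 1)*(j + 2)*(j^3 + 2*j^2 - j - 2) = j*(j - 1)*(j + 1)*(j + 2)*(j^2 + j - 2) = j*(j - 1)^2*(j + 1)*(j + 2)*(j + 2)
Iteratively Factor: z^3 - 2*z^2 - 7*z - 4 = (z + 1)*(z^2 - 3*z - 4) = (z + 1)^2*(z - 4)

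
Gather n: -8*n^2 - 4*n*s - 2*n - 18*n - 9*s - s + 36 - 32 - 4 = -8*n^2 + n*(-4*s - 20) - 10*s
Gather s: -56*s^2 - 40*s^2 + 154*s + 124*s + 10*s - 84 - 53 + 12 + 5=-96*s^2 + 288*s - 120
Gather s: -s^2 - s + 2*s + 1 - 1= -s^2 + s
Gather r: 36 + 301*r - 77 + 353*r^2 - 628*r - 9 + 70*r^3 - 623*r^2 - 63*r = 70*r^3 - 270*r^2 - 390*r - 50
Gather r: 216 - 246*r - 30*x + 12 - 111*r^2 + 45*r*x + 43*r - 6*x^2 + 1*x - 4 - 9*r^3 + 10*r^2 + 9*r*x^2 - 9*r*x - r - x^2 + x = -9*r^3 - 101*r^2 + r*(9*x^2 + 36*x - 204) - 7*x^2 - 28*x + 224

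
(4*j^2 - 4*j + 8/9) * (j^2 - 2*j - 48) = 4*j^4 - 12*j^3 - 1648*j^2/9 + 1712*j/9 - 128/3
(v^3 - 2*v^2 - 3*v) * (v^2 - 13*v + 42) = v^5 - 15*v^4 + 65*v^3 - 45*v^2 - 126*v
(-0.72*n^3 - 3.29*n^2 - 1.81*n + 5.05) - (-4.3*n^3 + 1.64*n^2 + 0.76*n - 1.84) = 3.58*n^3 - 4.93*n^2 - 2.57*n + 6.89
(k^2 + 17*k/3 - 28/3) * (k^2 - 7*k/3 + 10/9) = k^4 + 10*k^3/3 - 193*k^2/9 + 758*k/27 - 280/27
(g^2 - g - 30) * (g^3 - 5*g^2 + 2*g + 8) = g^5 - 6*g^4 - 23*g^3 + 156*g^2 - 68*g - 240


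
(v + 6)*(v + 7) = v^2 + 13*v + 42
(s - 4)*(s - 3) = s^2 - 7*s + 12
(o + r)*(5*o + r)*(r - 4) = 5*o^2*r - 20*o^2 + 6*o*r^2 - 24*o*r + r^3 - 4*r^2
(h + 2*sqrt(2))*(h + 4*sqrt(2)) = h^2 + 6*sqrt(2)*h + 16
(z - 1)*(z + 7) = z^2 + 6*z - 7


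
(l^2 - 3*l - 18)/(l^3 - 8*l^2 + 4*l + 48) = (l + 3)/(l^2 - 2*l - 8)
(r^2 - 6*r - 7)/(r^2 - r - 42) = (r + 1)/(r + 6)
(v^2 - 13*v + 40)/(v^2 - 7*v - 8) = (v - 5)/(v + 1)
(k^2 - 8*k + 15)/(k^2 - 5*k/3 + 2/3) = 3*(k^2 - 8*k + 15)/(3*k^2 - 5*k + 2)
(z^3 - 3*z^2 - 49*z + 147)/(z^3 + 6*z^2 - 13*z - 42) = (z - 7)/(z + 2)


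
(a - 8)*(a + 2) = a^2 - 6*a - 16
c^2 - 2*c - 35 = (c - 7)*(c + 5)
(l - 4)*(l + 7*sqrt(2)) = l^2 - 4*l + 7*sqrt(2)*l - 28*sqrt(2)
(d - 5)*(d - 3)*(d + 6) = d^3 - 2*d^2 - 33*d + 90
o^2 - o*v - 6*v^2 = (o - 3*v)*(o + 2*v)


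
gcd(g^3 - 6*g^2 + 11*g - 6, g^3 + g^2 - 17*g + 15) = g^2 - 4*g + 3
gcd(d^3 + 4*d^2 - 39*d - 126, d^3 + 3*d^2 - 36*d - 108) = d^2 - 3*d - 18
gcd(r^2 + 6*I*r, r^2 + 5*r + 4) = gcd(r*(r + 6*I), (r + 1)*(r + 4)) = 1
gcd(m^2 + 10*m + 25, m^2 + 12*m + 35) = m + 5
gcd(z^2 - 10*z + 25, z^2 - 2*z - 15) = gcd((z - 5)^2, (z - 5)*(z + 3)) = z - 5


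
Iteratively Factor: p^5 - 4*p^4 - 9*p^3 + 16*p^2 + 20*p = (p - 2)*(p^4 - 2*p^3 - 13*p^2 - 10*p) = p*(p - 2)*(p^3 - 2*p^2 - 13*p - 10) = p*(p - 5)*(p - 2)*(p^2 + 3*p + 2) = p*(p - 5)*(p - 2)*(p + 1)*(p + 2)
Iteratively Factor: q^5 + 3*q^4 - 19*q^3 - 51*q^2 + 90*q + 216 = (q - 3)*(q^4 + 6*q^3 - q^2 - 54*q - 72) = (q - 3)*(q + 2)*(q^3 + 4*q^2 - 9*q - 36) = (q - 3)*(q + 2)*(q + 3)*(q^2 + q - 12) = (q - 3)^2*(q + 2)*(q + 3)*(q + 4)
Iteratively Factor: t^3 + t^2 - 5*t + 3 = (t - 1)*(t^2 + 2*t - 3) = (t - 1)^2*(t + 3)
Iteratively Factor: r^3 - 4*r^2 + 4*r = (r)*(r^2 - 4*r + 4) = r*(r - 2)*(r - 2)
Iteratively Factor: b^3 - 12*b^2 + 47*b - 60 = (b - 3)*(b^2 - 9*b + 20) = (b - 5)*(b - 3)*(b - 4)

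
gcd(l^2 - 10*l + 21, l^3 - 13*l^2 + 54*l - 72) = l - 3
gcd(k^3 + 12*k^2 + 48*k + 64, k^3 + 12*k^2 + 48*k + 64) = k^3 + 12*k^2 + 48*k + 64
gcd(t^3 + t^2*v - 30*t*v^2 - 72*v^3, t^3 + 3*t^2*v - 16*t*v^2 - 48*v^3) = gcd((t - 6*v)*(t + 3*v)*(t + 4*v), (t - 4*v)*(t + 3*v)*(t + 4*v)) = t^2 + 7*t*v + 12*v^2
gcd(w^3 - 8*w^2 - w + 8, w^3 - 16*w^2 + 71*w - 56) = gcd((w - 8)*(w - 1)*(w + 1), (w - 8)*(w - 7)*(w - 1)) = w^2 - 9*w + 8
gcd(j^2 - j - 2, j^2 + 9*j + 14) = 1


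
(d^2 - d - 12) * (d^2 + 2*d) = d^4 + d^3 - 14*d^2 - 24*d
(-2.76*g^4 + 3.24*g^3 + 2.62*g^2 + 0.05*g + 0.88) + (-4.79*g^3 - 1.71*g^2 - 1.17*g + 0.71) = -2.76*g^4 - 1.55*g^3 + 0.91*g^2 - 1.12*g + 1.59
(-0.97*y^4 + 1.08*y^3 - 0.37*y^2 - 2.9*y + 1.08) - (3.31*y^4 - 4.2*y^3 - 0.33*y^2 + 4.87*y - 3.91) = -4.28*y^4 + 5.28*y^3 - 0.04*y^2 - 7.77*y + 4.99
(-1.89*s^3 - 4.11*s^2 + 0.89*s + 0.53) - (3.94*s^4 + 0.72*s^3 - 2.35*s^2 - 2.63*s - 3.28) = -3.94*s^4 - 2.61*s^3 - 1.76*s^2 + 3.52*s + 3.81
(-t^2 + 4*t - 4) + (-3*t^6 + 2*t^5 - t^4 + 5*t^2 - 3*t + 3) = -3*t^6 + 2*t^5 - t^4 + 4*t^2 + t - 1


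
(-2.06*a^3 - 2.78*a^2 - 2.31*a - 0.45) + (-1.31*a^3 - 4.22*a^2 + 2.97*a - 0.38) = -3.37*a^3 - 7.0*a^2 + 0.66*a - 0.83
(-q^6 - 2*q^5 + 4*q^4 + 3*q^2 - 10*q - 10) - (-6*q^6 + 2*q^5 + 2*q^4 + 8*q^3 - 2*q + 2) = 5*q^6 - 4*q^5 + 2*q^4 - 8*q^3 + 3*q^2 - 8*q - 12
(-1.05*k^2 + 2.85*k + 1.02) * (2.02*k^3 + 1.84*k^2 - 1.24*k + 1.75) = -2.121*k^5 + 3.825*k^4 + 8.6064*k^3 - 3.4947*k^2 + 3.7227*k + 1.785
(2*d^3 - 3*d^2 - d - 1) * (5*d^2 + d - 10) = 10*d^5 - 13*d^4 - 28*d^3 + 24*d^2 + 9*d + 10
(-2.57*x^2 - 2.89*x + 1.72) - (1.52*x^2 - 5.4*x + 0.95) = -4.09*x^2 + 2.51*x + 0.77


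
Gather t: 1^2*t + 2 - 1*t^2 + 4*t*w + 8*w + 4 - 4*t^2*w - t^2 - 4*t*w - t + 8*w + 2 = t^2*(-4*w - 2) + 16*w + 8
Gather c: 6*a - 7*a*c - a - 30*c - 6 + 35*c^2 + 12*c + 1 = 5*a + 35*c^2 + c*(-7*a - 18) - 5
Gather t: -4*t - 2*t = -6*t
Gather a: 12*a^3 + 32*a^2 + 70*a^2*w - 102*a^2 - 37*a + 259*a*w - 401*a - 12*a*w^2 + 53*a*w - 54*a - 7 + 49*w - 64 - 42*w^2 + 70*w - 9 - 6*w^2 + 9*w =12*a^3 + a^2*(70*w - 70) + a*(-12*w^2 + 312*w - 492) - 48*w^2 + 128*w - 80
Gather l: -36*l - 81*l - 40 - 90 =-117*l - 130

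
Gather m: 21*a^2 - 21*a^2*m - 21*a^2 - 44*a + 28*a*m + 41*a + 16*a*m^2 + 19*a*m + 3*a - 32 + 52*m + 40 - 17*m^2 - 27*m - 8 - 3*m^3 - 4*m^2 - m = -3*m^3 + m^2*(16*a - 21) + m*(-21*a^2 + 47*a + 24)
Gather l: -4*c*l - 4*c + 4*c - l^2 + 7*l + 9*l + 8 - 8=-l^2 + l*(16 - 4*c)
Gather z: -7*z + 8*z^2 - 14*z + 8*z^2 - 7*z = 16*z^2 - 28*z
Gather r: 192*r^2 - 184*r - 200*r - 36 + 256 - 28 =192*r^2 - 384*r + 192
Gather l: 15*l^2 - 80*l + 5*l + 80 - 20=15*l^2 - 75*l + 60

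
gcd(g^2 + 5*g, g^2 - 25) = g + 5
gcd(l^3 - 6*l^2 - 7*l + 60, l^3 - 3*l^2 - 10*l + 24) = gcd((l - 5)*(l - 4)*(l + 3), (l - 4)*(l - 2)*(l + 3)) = l^2 - l - 12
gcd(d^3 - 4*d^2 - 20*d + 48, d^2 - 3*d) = 1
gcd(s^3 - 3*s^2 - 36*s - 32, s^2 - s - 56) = s - 8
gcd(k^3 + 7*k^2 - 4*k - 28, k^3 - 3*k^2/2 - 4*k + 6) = k^2 - 4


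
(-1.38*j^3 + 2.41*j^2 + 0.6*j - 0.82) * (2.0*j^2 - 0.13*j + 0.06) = -2.76*j^5 + 4.9994*j^4 + 0.8039*j^3 - 1.5734*j^2 + 0.1426*j - 0.0492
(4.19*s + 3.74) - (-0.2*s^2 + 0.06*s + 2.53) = 0.2*s^2 + 4.13*s + 1.21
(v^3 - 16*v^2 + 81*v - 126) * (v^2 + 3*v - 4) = v^5 - 13*v^4 + 29*v^3 + 181*v^2 - 702*v + 504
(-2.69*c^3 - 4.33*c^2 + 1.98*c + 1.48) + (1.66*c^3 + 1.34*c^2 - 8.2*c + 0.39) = -1.03*c^3 - 2.99*c^2 - 6.22*c + 1.87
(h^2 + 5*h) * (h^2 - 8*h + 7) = h^4 - 3*h^3 - 33*h^2 + 35*h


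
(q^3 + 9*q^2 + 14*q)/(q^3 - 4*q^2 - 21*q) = (q^2 + 9*q + 14)/(q^2 - 4*q - 21)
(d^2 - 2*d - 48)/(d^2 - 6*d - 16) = (d + 6)/(d + 2)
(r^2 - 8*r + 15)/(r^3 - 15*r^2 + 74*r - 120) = (r - 3)/(r^2 - 10*r + 24)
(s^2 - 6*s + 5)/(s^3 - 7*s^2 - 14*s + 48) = (s^2 - 6*s + 5)/(s^3 - 7*s^2 - 14*s + 48)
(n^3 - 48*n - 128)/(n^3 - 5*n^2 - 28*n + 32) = (n + 4)/(n - 1)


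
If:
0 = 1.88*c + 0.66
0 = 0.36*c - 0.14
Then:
No Solution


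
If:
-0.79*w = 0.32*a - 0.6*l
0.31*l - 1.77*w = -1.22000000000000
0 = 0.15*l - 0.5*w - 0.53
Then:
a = 18.51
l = 14.01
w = 3.14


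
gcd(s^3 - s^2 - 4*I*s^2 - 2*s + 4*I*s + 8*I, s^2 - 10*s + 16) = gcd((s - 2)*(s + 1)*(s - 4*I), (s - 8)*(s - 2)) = s - 2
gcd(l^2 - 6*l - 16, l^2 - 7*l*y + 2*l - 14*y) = l + 2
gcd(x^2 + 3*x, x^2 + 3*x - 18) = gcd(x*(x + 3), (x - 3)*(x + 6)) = 1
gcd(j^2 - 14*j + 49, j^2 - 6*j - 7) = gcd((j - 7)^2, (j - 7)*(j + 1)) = j - 7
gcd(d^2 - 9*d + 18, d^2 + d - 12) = d - 3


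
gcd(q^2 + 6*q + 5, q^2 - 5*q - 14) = 1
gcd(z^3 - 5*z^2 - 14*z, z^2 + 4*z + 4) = z + 2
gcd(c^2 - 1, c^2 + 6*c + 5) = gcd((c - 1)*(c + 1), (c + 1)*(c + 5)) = c + 1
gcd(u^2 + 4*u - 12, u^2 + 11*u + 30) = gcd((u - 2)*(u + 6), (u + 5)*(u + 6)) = u + 6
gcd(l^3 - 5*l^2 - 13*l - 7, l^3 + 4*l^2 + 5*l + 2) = l^2 + 2*l + 1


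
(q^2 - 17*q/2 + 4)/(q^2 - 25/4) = 2*(2*q^2 - 17*q + 8)/(4*q^2 - 25)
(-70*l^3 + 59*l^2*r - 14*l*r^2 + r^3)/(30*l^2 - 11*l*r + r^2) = (14*l^2 - 9*l*r + r^2)/(-6*l + r)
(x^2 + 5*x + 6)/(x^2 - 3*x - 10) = (x + 3)/(x - 5)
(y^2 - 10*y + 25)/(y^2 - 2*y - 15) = (y - 5)/(y + 3)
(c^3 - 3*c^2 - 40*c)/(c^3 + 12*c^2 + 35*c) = (c - 8)/(c + 7)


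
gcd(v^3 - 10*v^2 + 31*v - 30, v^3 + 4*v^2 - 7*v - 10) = v - 2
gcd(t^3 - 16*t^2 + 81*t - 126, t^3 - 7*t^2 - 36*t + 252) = t^2 - 13*t + 42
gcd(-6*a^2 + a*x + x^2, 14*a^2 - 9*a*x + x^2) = -2*a + x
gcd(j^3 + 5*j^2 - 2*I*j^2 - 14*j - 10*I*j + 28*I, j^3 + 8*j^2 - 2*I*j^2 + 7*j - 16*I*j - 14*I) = j^2 + j*(7 - 2*I) - 14*I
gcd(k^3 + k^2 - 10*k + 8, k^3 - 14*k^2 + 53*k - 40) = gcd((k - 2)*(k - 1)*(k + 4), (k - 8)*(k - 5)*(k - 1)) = k - 1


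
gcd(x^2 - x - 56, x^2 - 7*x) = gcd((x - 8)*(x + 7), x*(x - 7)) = 1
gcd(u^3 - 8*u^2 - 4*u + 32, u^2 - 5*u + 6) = u - 2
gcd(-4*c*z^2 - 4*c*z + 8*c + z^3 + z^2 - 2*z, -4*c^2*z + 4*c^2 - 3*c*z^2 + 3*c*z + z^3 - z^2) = -4*c*z + 4*c + z^2 - z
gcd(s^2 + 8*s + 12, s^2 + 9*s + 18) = s + 6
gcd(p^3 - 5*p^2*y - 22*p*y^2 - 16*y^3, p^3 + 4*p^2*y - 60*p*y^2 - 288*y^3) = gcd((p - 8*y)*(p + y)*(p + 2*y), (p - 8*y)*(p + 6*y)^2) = -p + 8*y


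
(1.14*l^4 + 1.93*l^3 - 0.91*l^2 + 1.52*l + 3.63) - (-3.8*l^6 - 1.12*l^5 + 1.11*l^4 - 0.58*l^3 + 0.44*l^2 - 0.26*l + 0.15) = 3.8*l^6 + 1.12*l^5 + 0.0299999999999998*l^4 + 2.51*l^3 - 1.35*l^2 + 1.78*l + 3.48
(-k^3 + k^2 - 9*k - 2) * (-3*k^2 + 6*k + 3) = 3*k^5 - 9*k^4 + 30*k^3 - 45*k^2 - 39*k - 6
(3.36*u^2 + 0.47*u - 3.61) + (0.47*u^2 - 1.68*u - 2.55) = 3.83*u^2 - 1.21*u - 6.16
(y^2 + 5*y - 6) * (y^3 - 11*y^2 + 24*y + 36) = y^5 - 6*y^4 - 37*y^3 + 222*y^2 + 36*y - 216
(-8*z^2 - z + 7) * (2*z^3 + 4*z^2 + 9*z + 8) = -16*z^5 - 34*z^4 - 62*z^3 - 45*z^2 + 55*z + 56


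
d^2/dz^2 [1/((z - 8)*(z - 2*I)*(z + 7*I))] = (12*z^4 + z^3*(-128 + 80*I) + z^2*(318 - 720*I) + z*(1200 + 2340*I) - 4600 - 1120*I)/(z^9 + z^8*(-24 + 15*I) + z^7*(159 - 360*I) + z^6*(280 + 3175*I) + z^5*(-6798 - 14760*I) + z^4*(27984 + 59580*I) + z^3*(-85960 - 221600*I) + z^2*(170688 + 564480*I) + z*(526848 - 1505280*I) - 1404928)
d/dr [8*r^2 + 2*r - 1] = 16*r + 2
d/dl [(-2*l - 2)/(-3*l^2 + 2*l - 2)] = 2*(-3*l^2 - 6*l + 4)/(9*l^4 - 12*l^3 + 16*l^2 - 8*l + 4)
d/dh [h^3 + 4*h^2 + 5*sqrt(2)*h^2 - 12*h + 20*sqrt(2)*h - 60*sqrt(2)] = 3*h^2 + 8*h + 10*sqrt(2)*h - 12 + 20*sqrt(2)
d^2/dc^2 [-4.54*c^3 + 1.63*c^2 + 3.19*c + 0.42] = 3.26 - 27.24*c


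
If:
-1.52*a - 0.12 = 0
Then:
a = -0.08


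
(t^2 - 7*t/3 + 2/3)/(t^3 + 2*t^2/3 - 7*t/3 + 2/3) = (t - 2)/(t^2 + t - 2)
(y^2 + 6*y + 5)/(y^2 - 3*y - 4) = (y + 5)/(y - 4)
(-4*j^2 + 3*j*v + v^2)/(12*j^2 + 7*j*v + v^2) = (-j + v)/(3*j + v)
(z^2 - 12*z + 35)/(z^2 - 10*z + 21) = (z - 5)/(z - 3)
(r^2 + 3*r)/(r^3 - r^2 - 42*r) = (r + 3)/(r^2 - r - 42)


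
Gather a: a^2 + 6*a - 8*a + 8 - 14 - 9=a^2 - 2*a - 15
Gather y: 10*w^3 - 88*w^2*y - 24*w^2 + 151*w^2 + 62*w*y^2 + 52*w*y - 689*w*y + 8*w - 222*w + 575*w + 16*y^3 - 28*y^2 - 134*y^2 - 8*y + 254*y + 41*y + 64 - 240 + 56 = 10*w^3 + 127*w^2 + 361*w + 16*y^3 + y^2*(62*w - 162) + y*(-88*w^2 - 637*w + 287) - 120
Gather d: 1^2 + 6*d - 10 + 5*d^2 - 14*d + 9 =5*d^2 - 8*d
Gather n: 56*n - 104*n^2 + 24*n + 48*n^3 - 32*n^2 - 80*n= 48*n^3 - 136*n^2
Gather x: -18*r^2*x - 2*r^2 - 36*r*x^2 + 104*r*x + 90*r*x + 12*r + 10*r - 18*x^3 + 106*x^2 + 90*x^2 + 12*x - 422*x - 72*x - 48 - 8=-2*r^2 + 22*r - 18*x^3 + x^2*(196 - 36*r) + x*(-18*r^2 + 194*r - 482) - 56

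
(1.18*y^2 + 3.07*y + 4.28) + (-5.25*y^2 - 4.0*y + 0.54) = -4.07*y^2 - 0.93*y + 4.82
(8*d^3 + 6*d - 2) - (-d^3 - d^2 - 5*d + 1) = 9*d^3 + d^2 + 11*d - 3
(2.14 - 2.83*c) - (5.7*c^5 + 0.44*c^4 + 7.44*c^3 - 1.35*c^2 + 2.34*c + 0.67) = -5.7*c^5 - 0.44*c^4 - 7.44*c^3 + 1.35*c^2 - 5.17*c + 1.47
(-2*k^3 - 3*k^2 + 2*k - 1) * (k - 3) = -2*k^4 + 3*k^3 + 11*k^2 - 7*k + 3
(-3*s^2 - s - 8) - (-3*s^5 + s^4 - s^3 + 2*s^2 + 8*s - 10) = 3*s^5 - s^4 + s^3 - 5*s^2 - 9*s + 2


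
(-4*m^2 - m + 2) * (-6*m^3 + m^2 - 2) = 24*m^5 + 2*m^4 - 13*m^3 + 10*m^2 + 2*m - 4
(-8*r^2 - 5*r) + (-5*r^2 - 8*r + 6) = -13*r^2 - 13*r + 6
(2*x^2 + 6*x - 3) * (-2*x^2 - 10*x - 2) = -4*x^4 - 32*x^3 - 58*x^2 + 18*x + 6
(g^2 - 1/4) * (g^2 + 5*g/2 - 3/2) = g^4 + 5*g^3/2 - 7*g^2/4 - 5*g/8 + 3/8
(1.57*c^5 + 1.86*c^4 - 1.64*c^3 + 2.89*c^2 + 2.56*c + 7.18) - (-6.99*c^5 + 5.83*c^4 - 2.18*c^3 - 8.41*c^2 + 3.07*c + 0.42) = 8.56*c^5 - 3.97*c^4 + 0.54*c^3 + 11.3*c^2 - 0.51*c + 6.76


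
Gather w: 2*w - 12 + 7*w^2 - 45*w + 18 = 7*w^2 - 43*w + 6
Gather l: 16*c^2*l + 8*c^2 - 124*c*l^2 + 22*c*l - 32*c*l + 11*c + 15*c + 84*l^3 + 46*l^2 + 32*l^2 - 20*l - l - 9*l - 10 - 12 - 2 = 8*c^2 + 26*c + 84*l^3 + l^2*(78 - 124*c) + l*(16*c^2 - 10*c - 30) - 24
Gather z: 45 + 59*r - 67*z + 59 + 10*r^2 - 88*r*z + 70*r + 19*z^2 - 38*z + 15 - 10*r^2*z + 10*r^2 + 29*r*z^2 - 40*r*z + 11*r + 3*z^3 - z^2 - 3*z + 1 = 20*r^2 + 140*r + 3*z^3 + z^2*(29*r + 18) + z*(-10*r^2 - 128*r - 108) + 120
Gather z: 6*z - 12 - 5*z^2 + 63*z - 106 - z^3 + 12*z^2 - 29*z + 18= -z^3 + 7*z^2 + 40*z - 100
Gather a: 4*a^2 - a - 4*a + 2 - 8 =4*a^2 - 5*a - 6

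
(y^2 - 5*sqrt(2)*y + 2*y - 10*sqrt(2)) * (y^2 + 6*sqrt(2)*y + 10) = y^4 + sqrt(2)*y^3 + 2*y^3 - 50*y^2 + 2*sqrt(2)*y^2 - 100*y - 50*sqrt(2)*y - 100*sqrt(2)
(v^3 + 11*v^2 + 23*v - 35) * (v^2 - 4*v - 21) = v^5 + 7*v^4 - 42*v^3 - 358*v^2 - 343*v + 735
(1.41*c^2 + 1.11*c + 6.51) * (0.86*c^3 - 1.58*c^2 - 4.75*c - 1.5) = 1.2126*c^5 - 1.2732*c^4 - 2.8527*c^3 - 17.6733*c^2 - 32.5875*c - 9.765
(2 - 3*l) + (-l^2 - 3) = -l^2 - 3*l - 1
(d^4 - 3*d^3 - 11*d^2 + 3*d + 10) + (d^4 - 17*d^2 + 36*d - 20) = 2*d^4 - 3*d^3 - 28*d^2 + 39*d - 10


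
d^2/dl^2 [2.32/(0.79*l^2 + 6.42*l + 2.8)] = (-2.895824*l^2 - 23.533152*l + 2.32*(1.58*l + 6.42)*(3.16*l + 12.84) - 10.26368)/(0.79*l^2 + 6.42*l + 2.8)^3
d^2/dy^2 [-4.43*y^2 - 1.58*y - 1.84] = -8.86000000000000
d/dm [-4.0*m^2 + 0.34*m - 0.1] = 0.34 - 8.0*m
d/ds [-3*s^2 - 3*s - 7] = -6*s - 3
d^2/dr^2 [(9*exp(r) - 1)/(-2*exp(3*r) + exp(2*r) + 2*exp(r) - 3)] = (-144*exp(6*r) + 90*exp(5*r) - 175*exp(4*r) + 716*exp(3*r) - 210*exp(2*r) - 38*exp(r) - 75)*exp(r)/(8*exp(9*r) - 12*exp(8*r) - 18*exp(7*r) + 59*exp(6*r) - 18*exp(5*r) - 75*exp(4*r) + 82*exp(3*r) + 9*exp(2*r) - 54*exp(r) + 27)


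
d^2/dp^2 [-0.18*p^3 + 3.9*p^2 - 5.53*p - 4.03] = 7.8 - 1.08*p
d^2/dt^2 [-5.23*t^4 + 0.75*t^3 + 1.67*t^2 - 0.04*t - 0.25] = -62.76*t^2 + 4.5*t + 3.34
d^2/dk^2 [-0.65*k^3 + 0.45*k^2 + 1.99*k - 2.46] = 0.9 - 3.9*k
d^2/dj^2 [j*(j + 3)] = 2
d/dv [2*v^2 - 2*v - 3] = 4*v - 2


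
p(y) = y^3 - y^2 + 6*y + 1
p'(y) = 3*y^2 - 2*y + 6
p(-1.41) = -12.25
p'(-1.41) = 14.78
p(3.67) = 58.98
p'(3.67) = 39.07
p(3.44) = 50.51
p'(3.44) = 34.62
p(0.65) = 4.75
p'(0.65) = 5.97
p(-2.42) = -33.55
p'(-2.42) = 28.41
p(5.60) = 178.86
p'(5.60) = 88.88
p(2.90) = 34.38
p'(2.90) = 25.43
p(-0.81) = -5.05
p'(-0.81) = 9.59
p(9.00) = 703.00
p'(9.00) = 231.00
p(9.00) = 703.00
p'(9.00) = 231.00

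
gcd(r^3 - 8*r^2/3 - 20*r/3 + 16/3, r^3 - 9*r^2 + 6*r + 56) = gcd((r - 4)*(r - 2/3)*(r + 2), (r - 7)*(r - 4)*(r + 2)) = r^2 - 2*r - 8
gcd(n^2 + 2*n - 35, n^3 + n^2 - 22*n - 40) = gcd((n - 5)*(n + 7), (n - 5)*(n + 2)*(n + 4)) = n - 5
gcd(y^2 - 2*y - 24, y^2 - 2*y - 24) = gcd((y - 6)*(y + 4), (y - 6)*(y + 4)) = y^2 - 2*y - 24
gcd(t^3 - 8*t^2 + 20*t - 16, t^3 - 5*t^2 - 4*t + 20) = t - 2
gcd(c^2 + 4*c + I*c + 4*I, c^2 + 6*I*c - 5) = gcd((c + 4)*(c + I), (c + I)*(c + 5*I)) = c + I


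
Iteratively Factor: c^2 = (c)*(c)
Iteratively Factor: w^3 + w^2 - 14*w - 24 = (w + 2)*(w^2 - w - 12) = (w + 2)*(w + 3)*(w - 4)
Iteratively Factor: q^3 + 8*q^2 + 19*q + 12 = (q + 1)*(q^2 + 7*q + 12) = (q + 1)*(q + 4)*(q + 3)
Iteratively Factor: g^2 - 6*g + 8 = (g - 2)*(g - 4)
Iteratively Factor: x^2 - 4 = (x + 2)*(x - 2)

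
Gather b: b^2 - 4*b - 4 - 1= b^2 - 4*b - 5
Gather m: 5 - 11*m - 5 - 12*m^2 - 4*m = -12*m^2 - 15*m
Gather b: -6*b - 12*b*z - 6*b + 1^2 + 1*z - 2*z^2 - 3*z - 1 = b*(-12*z - 12) - 2*z^2 - 2*z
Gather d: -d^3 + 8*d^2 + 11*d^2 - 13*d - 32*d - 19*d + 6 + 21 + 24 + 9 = -d^3 + 19*d^2 - 64*d + 60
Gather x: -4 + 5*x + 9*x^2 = 9*x^2 + 5*x - 4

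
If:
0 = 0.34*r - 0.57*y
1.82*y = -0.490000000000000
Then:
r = -0.45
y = -0.27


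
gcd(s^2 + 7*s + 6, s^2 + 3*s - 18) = s + 6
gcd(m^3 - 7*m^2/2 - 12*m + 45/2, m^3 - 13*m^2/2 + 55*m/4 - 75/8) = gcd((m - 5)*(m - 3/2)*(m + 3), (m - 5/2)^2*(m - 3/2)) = m - 3/2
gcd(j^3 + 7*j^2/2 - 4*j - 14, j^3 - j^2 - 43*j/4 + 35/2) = j^2 + 3*j/2 - 7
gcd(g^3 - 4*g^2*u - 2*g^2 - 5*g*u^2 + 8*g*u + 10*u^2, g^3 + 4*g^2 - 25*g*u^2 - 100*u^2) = -g + 5*u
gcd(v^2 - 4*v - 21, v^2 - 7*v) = v - 7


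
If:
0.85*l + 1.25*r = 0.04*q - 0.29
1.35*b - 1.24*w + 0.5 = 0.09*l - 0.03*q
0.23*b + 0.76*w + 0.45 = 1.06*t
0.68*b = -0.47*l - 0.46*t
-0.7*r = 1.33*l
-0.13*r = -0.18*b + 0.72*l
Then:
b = -0.32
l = -0.12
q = 11.95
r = 0.23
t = 0.60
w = 0.35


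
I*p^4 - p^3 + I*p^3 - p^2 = p^2*(p + I)*(I*p + I)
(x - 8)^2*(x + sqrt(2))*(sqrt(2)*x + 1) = sqrt(2)*x^4 - 16*sqrt(2)*x^3 + 3*x^3 - 48*x^2 + 65*sqrt(2)*x^2 - 16*sqrt(2)*x + 192*x + 64*sqrt(2)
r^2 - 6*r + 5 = (r - 5)*(r - 1)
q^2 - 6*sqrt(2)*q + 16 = (q - 4*sqrt(2))*(q - 2*sqrt(2))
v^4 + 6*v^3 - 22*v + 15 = (v - 1)^2*(v + 3)*(v + 5)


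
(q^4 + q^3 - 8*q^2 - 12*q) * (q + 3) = q^5 + 4*q^4 - 5*q^3 - 36*q^2 - 36*q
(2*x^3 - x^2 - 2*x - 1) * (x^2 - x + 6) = 2*x^5 - 3*x^4 + 11*x^3 - 5*x^2 - 11*x - 6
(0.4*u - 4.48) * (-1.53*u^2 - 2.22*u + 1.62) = -0.612*u^3 + 5.9664*u^2 + 10.5936*u - 7.2576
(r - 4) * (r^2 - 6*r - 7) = r^3 - 10*r^2 + 17*r + 28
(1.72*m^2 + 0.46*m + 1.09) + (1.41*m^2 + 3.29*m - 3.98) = 3.13*m^2 + 3.75*m - 2.89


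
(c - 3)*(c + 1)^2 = c^3 - c^2 - 5*c - 3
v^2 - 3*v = v*(v - 3)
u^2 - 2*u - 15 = (u - 5)*(u + 3)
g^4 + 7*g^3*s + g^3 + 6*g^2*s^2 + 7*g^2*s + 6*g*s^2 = g*(g + 1)*(g + s)*(g + 6*s)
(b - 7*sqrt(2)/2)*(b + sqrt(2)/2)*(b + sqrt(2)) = b^3 - 2*sqrt(2)*b^2 - 19*b/2 - 7*sqrt(2)/2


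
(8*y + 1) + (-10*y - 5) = -2*y - 4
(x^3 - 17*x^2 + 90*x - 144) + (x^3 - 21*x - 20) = 2*x^3 - 17*x^2 + 69*x - 164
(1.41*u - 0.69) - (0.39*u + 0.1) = 1.02*u - 0.79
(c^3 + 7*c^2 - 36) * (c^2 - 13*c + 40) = c^5 - 6*c^4 - 51*c^3 + 244*c^2 + 468*c - 1440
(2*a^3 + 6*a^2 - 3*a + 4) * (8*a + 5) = 16*a^4 + 58*a^3 + 6*a^2 + 17*a + 20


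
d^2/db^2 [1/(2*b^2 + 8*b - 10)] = (-b^2 - 4*b + 4*(b + 2)^2 + 5)/(b^2 + 4*b - 5)^3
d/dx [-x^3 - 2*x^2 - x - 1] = -3*x^2 - 4*x - 1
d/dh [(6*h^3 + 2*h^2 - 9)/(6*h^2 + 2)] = h*(9*h^3 + 9*h + 29)/(9*h^4 + 6*h^2 + 1)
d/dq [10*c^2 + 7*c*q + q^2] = 7*c + 2*q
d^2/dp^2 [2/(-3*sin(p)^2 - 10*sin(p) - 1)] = 4*(18*sin(p)^4 + 45*sin(p)^3 + 17*sin(p)^2 - 95*sin(p) - 97)/(3*sin(p)^2 + 10*sin(p) + 1)^3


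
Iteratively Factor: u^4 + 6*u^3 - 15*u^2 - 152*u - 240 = (u + 4)*(u^3 + 2*u^2 - 23*u - 60) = (u + 3)*(u + 4)*(u^2 - u - 20) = (u + 3)*(u + 4)^2*(u - 5)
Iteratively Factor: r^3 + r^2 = (r)*(r^2 + r) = r^2*(r + 1)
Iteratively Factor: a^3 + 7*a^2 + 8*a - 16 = (a + 4)*(a^2 + 3*a - 4) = (a + 4)^2*(a - 1)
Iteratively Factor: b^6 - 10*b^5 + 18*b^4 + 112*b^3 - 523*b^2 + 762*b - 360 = (b + 4)*(b^5 - 14*b^4 + 74*b^3 - 184*b^2 + 213*b - 90) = (b - 3)*(b + 4)*(b^4 - 11*b^3 + 41*b^2 - 61*b + 30) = (b - 5)*(b - 3)*(b + 4)*(b^3 - 6*b^2 + 11*b - 6) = (b - 5)*(b - 3)^2*(b + 4)*(b^2 - 3*b + 2) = (b - 5)*(b - 3)^2*(b - 1)*(b + 4)*(b - 2)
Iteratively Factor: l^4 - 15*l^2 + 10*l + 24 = (l + 1)*(l^3 - l^2 - 14*l + 24) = (l - 3)*(l + 1)*(l^2 + 2*l - 8) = (l - 3)*(l - 2)*(l + 1)*(l + 4)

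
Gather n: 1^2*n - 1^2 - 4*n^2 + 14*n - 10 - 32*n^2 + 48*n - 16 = -36*n^2 + 63*n - 27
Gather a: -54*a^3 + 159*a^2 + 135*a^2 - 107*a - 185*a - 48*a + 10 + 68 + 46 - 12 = -54*a^3 + 294*a^2 - 340*a + 112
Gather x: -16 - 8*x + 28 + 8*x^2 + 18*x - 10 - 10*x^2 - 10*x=2 - 2*x^2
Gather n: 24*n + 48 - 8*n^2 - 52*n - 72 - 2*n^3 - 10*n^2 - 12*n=-2*n^3 - 18*n^2 - 40*n - 24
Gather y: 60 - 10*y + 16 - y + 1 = 77 - 11*y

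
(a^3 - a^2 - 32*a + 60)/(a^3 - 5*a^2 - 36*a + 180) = (a - 2)/(a - 6)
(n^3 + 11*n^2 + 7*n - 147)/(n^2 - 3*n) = n + 14 + 49/n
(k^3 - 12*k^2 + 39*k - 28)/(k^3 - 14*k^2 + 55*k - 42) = (k - 4)/(k - 6)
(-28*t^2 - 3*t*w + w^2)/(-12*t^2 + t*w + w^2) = (7*t - w)/(3*t - w)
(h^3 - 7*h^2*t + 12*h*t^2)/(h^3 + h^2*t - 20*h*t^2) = (h - 3*t)/(h + 5*t)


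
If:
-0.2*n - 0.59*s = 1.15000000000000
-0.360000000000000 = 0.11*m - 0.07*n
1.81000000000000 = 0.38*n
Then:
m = -0.24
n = 4.76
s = -3.56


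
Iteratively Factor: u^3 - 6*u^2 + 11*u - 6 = (u - 1)*(u^2 - 5*u + 6) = (u - 2)*(u - 1)*(u - 3)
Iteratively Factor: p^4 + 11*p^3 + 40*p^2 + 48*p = (p + 4)*(p^3 + 7*p^2 + 12*p) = (p + 3)*(p + 4)*(p^2 + 4*p) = p*(p + 3)*(p + 4)*(p + 4)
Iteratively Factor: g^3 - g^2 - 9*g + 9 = (g - 3)*(g^2 + 2*g - 3) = (g - 3)*(g + 3)*(g - 1)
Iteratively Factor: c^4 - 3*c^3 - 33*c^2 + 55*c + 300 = (c + 3)*(c^3 - 6*c^2 - 15*c + 100) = (c - 5)*(c + 3)*(c^2 - c - 20) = (c - 5)^2*(c + 3)*(c + 4)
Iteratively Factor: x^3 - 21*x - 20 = (x - 5)*(x^2 + 5*x + 4) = (x - 5)*(x + 4)*(x + 1)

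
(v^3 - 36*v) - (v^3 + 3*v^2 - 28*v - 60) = -3*v^2 - 8*v + 60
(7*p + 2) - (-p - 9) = 8*p + 11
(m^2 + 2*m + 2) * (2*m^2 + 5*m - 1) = 2*m^4 + 9*m^3 + 13*m^2 + 8*m - 2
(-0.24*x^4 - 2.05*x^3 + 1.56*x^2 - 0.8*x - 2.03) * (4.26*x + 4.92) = -1.0224*x^5 - 9.9138*x^4 - 3.4404*x^3 + 4.2672*x^2 - 12.5838*x - 9.9876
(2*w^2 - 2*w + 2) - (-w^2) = 3*w^2 - 2*w + 2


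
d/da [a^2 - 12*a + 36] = 2*a - 12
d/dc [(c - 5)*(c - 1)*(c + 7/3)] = 3*c^2 - 22*c/3 - 9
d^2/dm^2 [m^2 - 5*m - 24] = 2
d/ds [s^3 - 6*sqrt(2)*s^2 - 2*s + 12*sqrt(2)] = 3*s^2 - 12*sqrt(2)*s - 2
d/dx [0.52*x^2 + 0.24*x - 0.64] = 1.04*x + 0.24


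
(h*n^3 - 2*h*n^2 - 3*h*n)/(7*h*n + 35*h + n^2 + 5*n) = h*n*(n^2 - 2*n - 3)/(7*h*n + 35*h + n^2 + 5*n)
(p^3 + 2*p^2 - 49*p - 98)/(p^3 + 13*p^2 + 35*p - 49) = (p^2 - 5*p - 14)/(p^2 + 6*p - 7)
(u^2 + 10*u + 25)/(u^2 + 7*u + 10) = (u + 5)/(u + 2)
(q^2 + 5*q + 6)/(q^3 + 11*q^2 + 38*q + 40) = (q + 3)/(q^2 + 9*q + 20)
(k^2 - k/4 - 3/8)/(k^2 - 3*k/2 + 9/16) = 2*(2*k + 1)/(4*k - 3)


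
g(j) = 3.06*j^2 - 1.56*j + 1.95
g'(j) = 6.12*j - 1.56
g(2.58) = 18.29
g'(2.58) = 14.23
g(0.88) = 2.95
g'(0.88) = 3.83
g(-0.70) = 4.54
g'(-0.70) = -5.84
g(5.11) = 73.88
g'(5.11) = 29.71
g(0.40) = 1.82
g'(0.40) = 0.89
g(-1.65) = 12.85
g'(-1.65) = -11.66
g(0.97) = 3.32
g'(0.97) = 4.38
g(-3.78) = 51.57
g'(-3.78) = -24.69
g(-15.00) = 713.85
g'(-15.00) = -93.36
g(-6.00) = 121.47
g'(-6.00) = -38.28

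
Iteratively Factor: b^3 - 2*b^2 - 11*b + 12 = (b - 4)*(b^2 + 2*b - 3) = (b - 4)*(b + 3)*(b - 1)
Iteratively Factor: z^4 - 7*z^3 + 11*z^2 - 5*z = (z - 1)*(z^3 - 6*z^2 + 5*z) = (z - 5)*(z - 1)*(z^2 - z) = z*(z - 5)*(z - 1)*(z - 1)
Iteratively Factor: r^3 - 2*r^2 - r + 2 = (r - 1)*(r^2 - r - 2) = (r - 1)*(r + 1)*(r - 2)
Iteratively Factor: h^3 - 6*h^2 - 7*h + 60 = (h - 4)*(h^2 - 2*h - 15) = (h - 4)*(h + 3)*(h - 5)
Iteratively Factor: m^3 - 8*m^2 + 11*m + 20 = (m - 4)*(m^2 - 4*m - 5) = (m - 4)*(m + 1)*(m - 5)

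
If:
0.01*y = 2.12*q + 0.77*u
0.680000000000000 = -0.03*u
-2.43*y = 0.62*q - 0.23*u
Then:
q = 8.21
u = -22.67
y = -4.24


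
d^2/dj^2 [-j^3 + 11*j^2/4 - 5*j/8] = 11/2 - 6*j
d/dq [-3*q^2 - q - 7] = -6*q - 1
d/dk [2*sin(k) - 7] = 2*cos(k)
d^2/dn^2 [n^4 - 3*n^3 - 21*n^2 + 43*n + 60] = 12*n^2 - 18*n - 42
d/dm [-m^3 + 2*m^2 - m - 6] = -3*m^2 + 4*m - 1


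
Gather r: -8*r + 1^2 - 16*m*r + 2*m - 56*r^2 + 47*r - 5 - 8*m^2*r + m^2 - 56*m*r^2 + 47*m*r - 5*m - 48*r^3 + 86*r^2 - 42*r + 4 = m^2 - 3*m - 48*r^3 + r^2*(30 - 56*m) + r*(-8*m^2 + 31*m - 3)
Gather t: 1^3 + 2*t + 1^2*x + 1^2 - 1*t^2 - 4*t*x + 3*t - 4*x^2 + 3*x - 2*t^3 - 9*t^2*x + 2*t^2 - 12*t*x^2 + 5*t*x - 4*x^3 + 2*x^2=-2*t^3 + t^2*(1 - 9*x) + t*(-12*x^2 + x + 5) - 4*x^3 - 2*x^2 + 4*x + 2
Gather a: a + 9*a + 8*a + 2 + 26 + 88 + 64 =18*a + 180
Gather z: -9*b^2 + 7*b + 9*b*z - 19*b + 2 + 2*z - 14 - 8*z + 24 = -9*b^2 - 12*b + z*(9*b - 6) + 12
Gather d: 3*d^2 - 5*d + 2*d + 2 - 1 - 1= 3*d^2 - 3*d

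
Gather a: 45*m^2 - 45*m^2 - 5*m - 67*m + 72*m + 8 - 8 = 0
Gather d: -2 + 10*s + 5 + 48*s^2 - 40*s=48*s^2 - 30*s + 3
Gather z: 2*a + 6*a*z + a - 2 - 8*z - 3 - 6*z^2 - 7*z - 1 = 3*a - 6*z^2 + z*(6*a - 15) - 6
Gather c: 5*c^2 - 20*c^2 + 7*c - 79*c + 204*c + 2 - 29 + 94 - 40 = -15*c^2 + 132*c + 27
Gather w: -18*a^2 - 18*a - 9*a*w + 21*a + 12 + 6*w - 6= -18*a^2 + 3*a + w*(6 - 9*a) + 6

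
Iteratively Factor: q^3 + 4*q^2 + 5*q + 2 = (q + 1)*(q^2 + 3*q + 2) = (q + 1)^2*(q + 2)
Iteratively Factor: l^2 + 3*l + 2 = (l + 2)*(l + 1)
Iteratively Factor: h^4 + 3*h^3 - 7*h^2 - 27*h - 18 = (h - 3)*(h^3 + 6*h^2 + 11*h + 6) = (h - 3)*(h + 1)*(h^2 + 5*h + 6) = (h - 3)*(h + 1)*(h + 3)*(h + 2)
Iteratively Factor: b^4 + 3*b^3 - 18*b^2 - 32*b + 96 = (b - 2)*(b^3 + 5*b^2 - 8*b - 48) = (b - 3)*(b - 2)*(b^2 + 8*b + 16) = (b - 3)*(b - 2)*(b + 4)*(b + 4)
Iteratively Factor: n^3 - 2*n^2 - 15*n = (n + 3)*(n^2 - 5*n) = (n - 5)*(n + 3)*(n)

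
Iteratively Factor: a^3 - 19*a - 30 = (a + 3)*(a^2 - 3*a - 10) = (a - 5)*(a + 3)*(a + 2)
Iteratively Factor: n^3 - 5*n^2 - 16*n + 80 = (n - 4)*(n^2 - n - 20) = (n - 5)*(n - 4)*(n + 4)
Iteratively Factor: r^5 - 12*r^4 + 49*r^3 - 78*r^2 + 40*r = (r - 1)*(r^4 - 11*r^3 + 38*r^2 - 40*r) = r*(r - 1)*(r^3 - 11*r^2 + 38*r - 40) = r*(r - 4)*(r - 1)*(r^2 - 7*r + 10) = r*(r - 5)*(r - 4)*(r - 1)*(r - 2)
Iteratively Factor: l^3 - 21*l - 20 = (l + 1)*(l^2 - l - 20) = (l + 1)*(l + 4)*(l - 5)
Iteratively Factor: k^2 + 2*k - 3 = (k + 3)*(k - 1)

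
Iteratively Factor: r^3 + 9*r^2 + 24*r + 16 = (r + 4)*(r^2 + 5*r + 4) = (r + 1)*(r + 4)*(r + 4)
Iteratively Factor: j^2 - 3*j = (j)*(j - 3)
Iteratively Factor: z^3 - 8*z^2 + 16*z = (z - 4)*(z^2 - 4*z) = z*(z - 4)*(z - 4)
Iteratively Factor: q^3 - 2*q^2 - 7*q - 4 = (q + 1)*(q^2 - 3*q - 4) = (q + 1)^2*(q - 4)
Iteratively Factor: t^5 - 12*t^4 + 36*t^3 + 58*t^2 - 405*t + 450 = (t - 5)*(t^4 - 7*t^3 + t^2 + 63*t - 90) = (t - 5)^2*(t^3 - 2*t^2 - 9*t + 18) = (t - 5)^2*(t + 3)*(t^2 - 5*t + 6) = (t - 5)^2*(t - 3)*(t + 3)*(t - 2)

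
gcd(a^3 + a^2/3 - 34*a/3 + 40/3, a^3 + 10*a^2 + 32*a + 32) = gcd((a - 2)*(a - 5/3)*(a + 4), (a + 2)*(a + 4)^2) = a + 4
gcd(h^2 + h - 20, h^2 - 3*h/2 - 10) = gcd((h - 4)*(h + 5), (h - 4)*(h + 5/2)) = h - 4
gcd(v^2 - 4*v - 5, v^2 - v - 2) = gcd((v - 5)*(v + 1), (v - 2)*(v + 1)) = v + 1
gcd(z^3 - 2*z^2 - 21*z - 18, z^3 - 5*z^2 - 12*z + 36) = z^2 - 3*z - 18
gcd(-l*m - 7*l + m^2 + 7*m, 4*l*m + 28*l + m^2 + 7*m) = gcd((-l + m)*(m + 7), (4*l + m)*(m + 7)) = m + 7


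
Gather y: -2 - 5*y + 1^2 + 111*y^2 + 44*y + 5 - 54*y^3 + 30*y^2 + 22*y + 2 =-54*y^3 + 141*y^2 + 61*y + 6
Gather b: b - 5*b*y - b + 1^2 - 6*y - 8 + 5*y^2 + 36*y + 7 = -5*b*y + 5*y^2 + 30*y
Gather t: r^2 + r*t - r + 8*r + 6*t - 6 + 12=r^2 + 7*r + t*(r + 6) + 6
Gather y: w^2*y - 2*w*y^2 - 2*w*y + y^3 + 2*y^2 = y^3 + y^2*(2 - 2*w) + y*(w^2 - 2*w)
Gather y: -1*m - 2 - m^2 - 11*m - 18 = -m^2 - 12*m - 20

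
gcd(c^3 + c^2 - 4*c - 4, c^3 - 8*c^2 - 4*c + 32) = c^2 - 4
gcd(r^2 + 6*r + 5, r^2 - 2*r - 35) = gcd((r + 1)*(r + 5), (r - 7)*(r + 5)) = r + 5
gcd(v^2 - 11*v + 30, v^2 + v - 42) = v - 6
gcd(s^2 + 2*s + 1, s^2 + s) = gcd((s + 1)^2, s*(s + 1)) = s + 1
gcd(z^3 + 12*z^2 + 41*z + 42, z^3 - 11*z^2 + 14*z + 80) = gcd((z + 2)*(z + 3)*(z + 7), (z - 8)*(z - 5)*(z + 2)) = z + 2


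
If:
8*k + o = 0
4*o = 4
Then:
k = -1/8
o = 1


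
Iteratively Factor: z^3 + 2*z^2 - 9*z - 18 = (z - 3)*(z^2 + 5*z + 6) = (z - 3)*(z + 3)*(z + 2)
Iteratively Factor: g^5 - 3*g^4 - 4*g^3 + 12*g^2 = (g - 3)*(g^4 - 4*g^2) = g*(g - 3)*(g^3 - 4*g) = g*(g - 3)*(g + 2)*(g^2 - 2*g) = g*(g - 3)*(g - 2)*(g + 2)*(g)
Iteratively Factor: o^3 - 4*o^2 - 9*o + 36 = (o + 3)*(o^2 - 7*o + 12) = (o - 4)*(o + 3)*(o - 3)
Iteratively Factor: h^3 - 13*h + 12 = (h - 3)*(h^2 + 3*h - 4) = (h - 3)*(h + 4)*(h - 1)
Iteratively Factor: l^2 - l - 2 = (l - 2)*(l + 1)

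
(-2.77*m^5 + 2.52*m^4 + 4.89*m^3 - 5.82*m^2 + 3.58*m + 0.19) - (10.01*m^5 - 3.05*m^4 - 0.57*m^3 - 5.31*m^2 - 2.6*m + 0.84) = -12.78*m^5 + 5.57*m^4 + 5.46*m^3 - 0.510000000000001*m^2 + 6.18*m - 0.65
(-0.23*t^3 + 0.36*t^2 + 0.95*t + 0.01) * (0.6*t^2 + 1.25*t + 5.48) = -0.138*t^5 - 0.0715*t^4 - 0.2404*t^3 + 3.1663*t^2 + 5.2185*t + 0.0548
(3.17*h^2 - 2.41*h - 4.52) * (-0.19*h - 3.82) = -0.6023*h^3 - 11.6515*h^2 + 10.065*h + 17.2664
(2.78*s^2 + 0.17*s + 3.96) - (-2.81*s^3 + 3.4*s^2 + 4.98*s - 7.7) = 2.81*s^3 - 0.62*s^2 - 4.81*s + 11.66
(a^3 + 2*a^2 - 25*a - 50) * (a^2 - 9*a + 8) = a^5 - 7*a^4 - 35*a^3 + 191*a^2 + 250*a - 400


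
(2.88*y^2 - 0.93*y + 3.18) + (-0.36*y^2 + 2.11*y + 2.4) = 2.52*y^2 + 1.18*y + 5.58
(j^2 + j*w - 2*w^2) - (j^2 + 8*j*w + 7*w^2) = -7*j*w - 9*w^2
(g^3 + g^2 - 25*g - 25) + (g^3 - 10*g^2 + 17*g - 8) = 2*g^3 - 9*g^2 - 8*g - 33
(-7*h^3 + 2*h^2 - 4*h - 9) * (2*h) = -14*h^4 + 4*h^3 - 8*h^2 - 18*h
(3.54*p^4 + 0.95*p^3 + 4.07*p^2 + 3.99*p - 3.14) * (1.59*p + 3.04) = 5.6286*p^5 + 12.2721*p^4 + 9.3593*p^3 + 18.7169*p^2 + 7.137*p - 9.5456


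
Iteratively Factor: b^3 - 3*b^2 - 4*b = (b - 4)*(b^2 + b) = (b - 4)*(b + 1)*(b)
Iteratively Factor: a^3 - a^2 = (a - 1)*(a^2) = a*(a - 1)*(a)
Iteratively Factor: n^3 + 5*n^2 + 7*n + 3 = (n + 1)*(n^2 + 4*n + 3) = (n + 1)*(n + 3)*(n + 1)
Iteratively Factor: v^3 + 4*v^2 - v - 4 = (v + 1)*(v^2 + 3*v - 4) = (v - 1)*(v + 1)*(v + 4)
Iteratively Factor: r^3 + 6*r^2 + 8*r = (r)*(r^2 + 6*r + 8) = r*(r + 2)*(r + 4)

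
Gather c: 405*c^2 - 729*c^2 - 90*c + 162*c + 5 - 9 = -324*c^2 + 72*c - 4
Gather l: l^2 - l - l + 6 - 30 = l^2 - 2*l - 24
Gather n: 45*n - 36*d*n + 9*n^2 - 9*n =9*n^2 + n*(36 - 36*d)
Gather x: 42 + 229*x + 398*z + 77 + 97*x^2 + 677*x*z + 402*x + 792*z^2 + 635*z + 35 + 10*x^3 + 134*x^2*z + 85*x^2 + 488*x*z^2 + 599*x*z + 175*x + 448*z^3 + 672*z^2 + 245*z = 10*x^3 + x^2*(134*z + 182) + x*(488*z^2 + 1276*z + 806) + 448*z^3 + 1464*z^2 + 1278*z + 154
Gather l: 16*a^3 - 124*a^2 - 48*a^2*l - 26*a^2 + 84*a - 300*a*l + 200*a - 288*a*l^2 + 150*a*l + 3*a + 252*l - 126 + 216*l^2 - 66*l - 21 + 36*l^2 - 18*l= 16*a^3 - 150*a^2 + 287*a + l^2*(252 - 288*a) + l*(-48*a^2 - 150*a + 168) - 147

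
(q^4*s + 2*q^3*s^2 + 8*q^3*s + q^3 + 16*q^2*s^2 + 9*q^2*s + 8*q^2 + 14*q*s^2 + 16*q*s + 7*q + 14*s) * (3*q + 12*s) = 3*q^5*s + 18*q^4*s^2 + 24*q^4*s + 3*q^4 + 24*q^3*s^3 + 144*q^3*s^2 + 39*q^3*s + 24*q^3 + 192*q^2*s^3 + 150*q^2*s^2 + 144*q^2*s + 21*q^2 + 168*q*s^3 + 192*q*s^2 + 126*q*s + 168*s^2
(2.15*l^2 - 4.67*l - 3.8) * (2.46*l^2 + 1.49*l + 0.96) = 5.289*l^4 - 8.2847*l^3 - 14.2423*l^2 - 10.1452*l - 3.648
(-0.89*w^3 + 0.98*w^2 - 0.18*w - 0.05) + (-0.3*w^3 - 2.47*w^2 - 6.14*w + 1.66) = -1.19*w^3 - 1.49*w^2 - 6.32*w + 1.61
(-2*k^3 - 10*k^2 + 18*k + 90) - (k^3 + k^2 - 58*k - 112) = -3*k^3 - 11*k^2 + 76*k + 202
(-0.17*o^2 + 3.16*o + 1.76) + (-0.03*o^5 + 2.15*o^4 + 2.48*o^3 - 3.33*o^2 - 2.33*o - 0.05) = -0.03*o^5 + 2.15*o^4 + 2.48*o^3 - 3.5*o^2 + 0.83*o + 1.71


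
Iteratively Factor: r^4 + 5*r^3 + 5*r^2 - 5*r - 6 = (r + 1)*(r^3 + 4*r^2 + r - 6) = (r + 1)*(r + 3)*(r^2 + r - 2) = (r - 1)*(r + 1)*(r + 3)*(r + 2)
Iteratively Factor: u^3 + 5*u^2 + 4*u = (u + 1)*(u^2 + 4*u) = u*(u + 1)*(u + 4)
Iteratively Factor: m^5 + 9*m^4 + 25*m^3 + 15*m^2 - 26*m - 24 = (m + 1)*(m^4 + 8*m^3 + 17*m^2 - 2*m - 24) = (m + 1)*(m + 4)*(m^3 + 4*m^2 + m - 6) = (m - 1)*(m + 1)*(m + 4)*(m^2 + 5*m + 6) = (m - 1)*(m + 1)*(m + 2)*(m + 4)*(m + 3)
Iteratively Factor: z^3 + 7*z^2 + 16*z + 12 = (z + 2)*(z^2 + 5*z + 6) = (z + 2)^2*(z + 3)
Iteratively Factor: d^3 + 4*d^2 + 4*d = (d + 2)*(d^2 + 2*d) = (d + 2)^2*(d)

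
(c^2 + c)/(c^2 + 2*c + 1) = c/(c + 1)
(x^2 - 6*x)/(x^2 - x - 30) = x/(x + 5)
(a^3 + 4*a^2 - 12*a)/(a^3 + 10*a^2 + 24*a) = (a - 2)/(a + 4)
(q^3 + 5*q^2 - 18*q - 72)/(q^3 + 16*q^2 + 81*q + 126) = (q - 4)/(q + 7)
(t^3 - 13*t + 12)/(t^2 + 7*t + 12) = (t^2 - 4*t + 3)/(t + 3)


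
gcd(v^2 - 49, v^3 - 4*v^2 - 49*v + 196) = v^2 - 49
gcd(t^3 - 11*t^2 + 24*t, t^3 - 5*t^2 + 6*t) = t^2 - 3*t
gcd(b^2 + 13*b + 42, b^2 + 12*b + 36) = b + 6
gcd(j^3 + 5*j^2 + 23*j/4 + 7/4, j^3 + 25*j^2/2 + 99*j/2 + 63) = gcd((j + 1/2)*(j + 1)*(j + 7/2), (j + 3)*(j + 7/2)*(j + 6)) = j + 7/2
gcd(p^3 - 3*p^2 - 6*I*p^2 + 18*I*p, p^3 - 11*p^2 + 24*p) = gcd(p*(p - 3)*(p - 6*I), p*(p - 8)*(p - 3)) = p^2 - 3*p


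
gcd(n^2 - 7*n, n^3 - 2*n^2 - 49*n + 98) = n - 7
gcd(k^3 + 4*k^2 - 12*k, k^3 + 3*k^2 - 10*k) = k^2 - 2*k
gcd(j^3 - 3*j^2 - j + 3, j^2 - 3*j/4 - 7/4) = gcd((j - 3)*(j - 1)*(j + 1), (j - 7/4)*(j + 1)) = j + 1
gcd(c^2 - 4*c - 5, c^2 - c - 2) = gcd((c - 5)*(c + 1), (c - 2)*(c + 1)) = c + 1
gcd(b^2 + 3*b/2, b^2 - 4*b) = b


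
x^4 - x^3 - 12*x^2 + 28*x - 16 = (x - 2)^2*(x - 1)*(x + 4)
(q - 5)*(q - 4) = q^2 - 9*q + 20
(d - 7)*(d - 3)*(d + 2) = d^3 - 8*d^2 + d + 42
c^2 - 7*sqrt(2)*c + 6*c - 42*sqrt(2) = (c + 6)*(c - 7*sqrt(2))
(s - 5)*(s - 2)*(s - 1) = s^3 - 8*s^2 + 17*s - 10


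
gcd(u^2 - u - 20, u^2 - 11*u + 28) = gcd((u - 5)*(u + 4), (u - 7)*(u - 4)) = 1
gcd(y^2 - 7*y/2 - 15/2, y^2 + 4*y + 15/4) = y + 3/2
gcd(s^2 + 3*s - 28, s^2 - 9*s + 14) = 1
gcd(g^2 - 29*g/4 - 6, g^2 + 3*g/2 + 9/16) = g + 3/4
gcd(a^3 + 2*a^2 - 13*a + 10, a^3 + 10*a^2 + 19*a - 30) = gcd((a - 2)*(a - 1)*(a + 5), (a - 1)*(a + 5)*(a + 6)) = a^2 + 4*a - 5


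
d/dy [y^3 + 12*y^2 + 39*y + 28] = 3*y^2 + 24*y + 39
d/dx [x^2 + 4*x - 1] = 2*x + 4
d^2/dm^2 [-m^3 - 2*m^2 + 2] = -6*m - 4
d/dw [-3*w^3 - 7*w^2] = w*(-9*w - 14)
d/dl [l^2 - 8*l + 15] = 2*l - 8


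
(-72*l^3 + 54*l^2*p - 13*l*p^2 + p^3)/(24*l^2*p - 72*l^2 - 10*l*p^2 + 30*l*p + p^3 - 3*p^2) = (-3*l + p)/(p - 3)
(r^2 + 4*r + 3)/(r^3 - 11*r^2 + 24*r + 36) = (r + 3)/(r^2 - 12*r + 36)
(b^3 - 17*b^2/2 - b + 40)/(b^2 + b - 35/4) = 2*(b^2 - 6*b - 16)/(2*b + 7)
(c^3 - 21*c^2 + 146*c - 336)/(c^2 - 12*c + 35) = (c^2 - 14*c + 48)/(c - 5)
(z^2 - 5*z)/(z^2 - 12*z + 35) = z/(z - 7)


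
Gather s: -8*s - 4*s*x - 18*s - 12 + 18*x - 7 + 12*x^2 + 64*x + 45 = s*(-4*x - 26) + 12*x^2 + 82*x + 26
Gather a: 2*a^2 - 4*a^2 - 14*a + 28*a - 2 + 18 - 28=-2*a^2 + 14*a - 12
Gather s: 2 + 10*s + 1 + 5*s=15*s + 3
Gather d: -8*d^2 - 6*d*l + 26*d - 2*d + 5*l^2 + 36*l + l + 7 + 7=-8*d^2 + d*(24 - 6*l) + 5*l^2 + 37*l + 14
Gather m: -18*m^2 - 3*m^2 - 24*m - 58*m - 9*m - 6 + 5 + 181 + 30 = -21*m^2 - 91*m + 210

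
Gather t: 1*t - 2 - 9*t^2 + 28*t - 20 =-9*t^2 + 29*t - 22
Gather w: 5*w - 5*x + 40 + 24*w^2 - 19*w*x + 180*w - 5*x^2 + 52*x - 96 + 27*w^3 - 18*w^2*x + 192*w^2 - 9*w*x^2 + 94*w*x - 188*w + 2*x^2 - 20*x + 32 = 27*w^3 + w^2*(216 - 18*x) + w*(-9*x^2 + 75*x - 3) - 3*x^2 + 27*x - 24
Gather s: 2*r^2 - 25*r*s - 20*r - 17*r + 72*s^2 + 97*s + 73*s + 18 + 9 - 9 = 2*r^2 - 37*r + 72*s^2 + s*(170 - 25*r) + 18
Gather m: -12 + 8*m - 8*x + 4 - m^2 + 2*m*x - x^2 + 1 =-m^2 + m*(2*x + 8) - x^2 - 8*x - 7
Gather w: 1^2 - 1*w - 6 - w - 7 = -2*w - 12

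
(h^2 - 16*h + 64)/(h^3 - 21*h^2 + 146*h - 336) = (h - 8)/(h^2 - 13*h + 42)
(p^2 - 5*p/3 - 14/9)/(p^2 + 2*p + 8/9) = (3*p - 7)/(3*p + 4)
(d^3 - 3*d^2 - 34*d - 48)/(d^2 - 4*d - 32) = (d^2 + 5*d + 6)/(d + 4)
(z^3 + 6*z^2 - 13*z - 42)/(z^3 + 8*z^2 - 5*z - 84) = (z + 2)/(z + 4)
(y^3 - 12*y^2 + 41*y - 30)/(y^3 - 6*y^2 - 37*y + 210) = (y^2 - 7*y + 6)/(y^2 - y - 42)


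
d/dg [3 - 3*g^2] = -6*g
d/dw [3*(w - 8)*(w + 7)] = 6*w - 3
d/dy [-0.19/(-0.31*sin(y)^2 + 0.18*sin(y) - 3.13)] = (0.0342 - 0.1178*sin(y))*cos(y)/(0.31*sin(y)^2 - 0.18*sin(y) + 3.13)^2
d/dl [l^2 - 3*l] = 2*l - 3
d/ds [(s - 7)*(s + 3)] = 2*s - 4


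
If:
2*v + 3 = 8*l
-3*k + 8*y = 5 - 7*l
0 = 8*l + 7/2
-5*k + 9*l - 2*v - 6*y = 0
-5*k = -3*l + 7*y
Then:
No Solution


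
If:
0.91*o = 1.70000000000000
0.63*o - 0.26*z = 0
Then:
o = 1.87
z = 4.53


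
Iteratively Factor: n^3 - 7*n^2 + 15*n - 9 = (n - 3)*(n^2 - 4*n + 3) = (n - 3)^2*(n - 1)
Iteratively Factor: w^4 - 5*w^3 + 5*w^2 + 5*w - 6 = (w - 2)*(w^3 - 3*w^2 - w + 3) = (w - 2)*(w - 1)*(w^2 - 2*w - 3) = (w - 3)*(w - 2)*(w - 1)*(w + 1)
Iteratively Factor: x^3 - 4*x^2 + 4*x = (x - 2)*(x^2 - 2*x) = x*(x - 2)*(x - 2)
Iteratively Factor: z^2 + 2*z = (z)*(z + 2)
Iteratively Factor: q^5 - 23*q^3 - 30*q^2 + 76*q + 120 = (q + 2)*(q^4 - 2*q^3 - 19*q^2 + 8*q + 60) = (q - 5)*(q + 2)*(q^3 + 3*q^2 - 4*q - 12) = (q - 5)*(q + 2)^2*(q^2 + q - 6) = (q - 5)*(q - 2)*(q + 2)^2*(q + 3)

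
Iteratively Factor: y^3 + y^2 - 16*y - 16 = (y - 4)*(y^2 + 5*y + 4) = (y - 4)*(y + 4)*(y + 1)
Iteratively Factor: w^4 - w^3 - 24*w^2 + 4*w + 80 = (w + 4)*(w^3 - 5*w^2 - 4*w + 20) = (w - 2)*(w + 4)*(w^2 - 3*w - 10) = (w - 5)*(w - 2)*(w + 4)*(w + 2)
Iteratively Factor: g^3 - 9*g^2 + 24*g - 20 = (g - 2)*(g^2 - 7*g + 10) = (g - 5)*(g - 2)*(g - 2)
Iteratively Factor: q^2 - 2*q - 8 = (q + 2)*(q - 4)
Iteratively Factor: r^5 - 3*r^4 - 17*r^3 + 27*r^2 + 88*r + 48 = (r - 4)*(r^4 + r^3 - 13*r^2 - 25*r - 12) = (r - 4)^2*(r^3 + 5*r^2 + 7*r + 3) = (r - 4)^2*(r + 3)*(r^2 + 2*r + 1) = (r - 4)^2*(r + 1)*(r + 3)*(r + 1)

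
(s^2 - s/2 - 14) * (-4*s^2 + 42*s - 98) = -4*s^4 + 44*s^3 - 63*s^2 - 539*s + 1372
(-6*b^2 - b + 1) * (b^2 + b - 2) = -6*b^4 - 7*b^3 + 12*b^2 + 3*b - 2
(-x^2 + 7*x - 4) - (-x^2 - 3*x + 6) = 10*x - 10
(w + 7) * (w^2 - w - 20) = w^3 + 6*w^2 - 27*w - 140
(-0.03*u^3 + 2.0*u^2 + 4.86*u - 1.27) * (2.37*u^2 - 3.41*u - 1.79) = -0.0711*u^5 + 4.8423*u^4 + 4.7519*u^3 - 23.1625*u^2 - 4.3687*u + 2.2733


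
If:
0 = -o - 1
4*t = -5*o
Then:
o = -1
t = 5/4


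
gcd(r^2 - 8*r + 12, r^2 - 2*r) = r - 2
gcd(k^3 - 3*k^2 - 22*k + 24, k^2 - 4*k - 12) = k - 6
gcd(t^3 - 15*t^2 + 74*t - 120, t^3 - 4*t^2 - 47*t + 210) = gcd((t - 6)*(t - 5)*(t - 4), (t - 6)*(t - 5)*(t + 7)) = t^2 - 11*t + 30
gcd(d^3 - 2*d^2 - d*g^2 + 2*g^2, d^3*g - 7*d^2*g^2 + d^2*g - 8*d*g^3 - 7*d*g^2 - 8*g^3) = d + g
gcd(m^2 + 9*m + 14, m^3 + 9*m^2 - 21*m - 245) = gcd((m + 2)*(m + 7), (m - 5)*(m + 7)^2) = m + 7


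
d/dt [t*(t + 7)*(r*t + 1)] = 3*r*t^2 + 14*r*t + 2*t + 7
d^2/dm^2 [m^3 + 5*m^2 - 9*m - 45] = 6*m + 10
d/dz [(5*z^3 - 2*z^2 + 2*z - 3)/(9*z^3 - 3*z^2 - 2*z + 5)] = (3*z^4 - 56*z^3 + 166*z^2 - 38*z + 4)/(81*z^6 - 54*z^5 - 27*z^4 + 102*z^3 - 26*z^2 - 20*z + 25)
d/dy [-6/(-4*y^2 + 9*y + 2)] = 6*(9 - 8*y)/(-4*y^2 + 9*y + 2)^2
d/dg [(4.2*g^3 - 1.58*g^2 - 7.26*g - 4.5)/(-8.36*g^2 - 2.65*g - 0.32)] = (-35.112*g^4 - 22.26*g^3 - 60.5386*g^2 - 74.2288*g - 9.6018)/(69.8896*g^4 + 44.308*g^3 + 12.3729*g^2 + 1.696*g + 0.1024)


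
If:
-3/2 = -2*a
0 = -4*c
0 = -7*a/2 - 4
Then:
No Solution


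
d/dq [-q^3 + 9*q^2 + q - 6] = -3*q^2 + 18*q + 1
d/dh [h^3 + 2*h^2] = h*(3*h + 4)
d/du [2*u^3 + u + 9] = 6*u^2 + 1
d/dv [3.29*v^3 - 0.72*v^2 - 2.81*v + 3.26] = 9.87*v^2 - 1.44*v - 2.81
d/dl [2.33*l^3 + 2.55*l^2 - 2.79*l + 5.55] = 6.99*l^2 + 5.1*l - 2.79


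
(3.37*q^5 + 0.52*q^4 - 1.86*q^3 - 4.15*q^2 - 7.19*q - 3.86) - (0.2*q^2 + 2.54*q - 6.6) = 3.37*q^5 + 0.52*q^4 - 1.86*q^3 - 4.35*q^2 - 9.73*q + 2.74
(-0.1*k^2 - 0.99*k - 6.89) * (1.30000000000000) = -0.13*k^2 - 1.287*k - 8.957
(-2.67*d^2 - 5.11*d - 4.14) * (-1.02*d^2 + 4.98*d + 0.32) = 2.7234*d^4 - 8.0844*d^3 - 22.0794*d^2 - 22.2524*d - 1.3248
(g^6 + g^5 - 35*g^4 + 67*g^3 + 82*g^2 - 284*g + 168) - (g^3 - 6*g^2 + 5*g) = g^6 + g^5 - 35*g^4 + 66*g^3 + 88*g^2 - 289*g + 168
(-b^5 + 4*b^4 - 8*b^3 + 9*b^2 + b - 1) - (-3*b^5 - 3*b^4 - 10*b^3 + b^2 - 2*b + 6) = 2*b^5 + 7*b^4 + 2*b^3 + 8*b^2 + 3*b - 7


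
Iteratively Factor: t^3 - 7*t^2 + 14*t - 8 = (t - 1)*(t^2 - 6*t + 8) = (t - 4)*(t - 1)*(t - 2)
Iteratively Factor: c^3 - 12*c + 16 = (c - 2)*(c^2 + 2*c - 8) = (c - 2)^2*(c + 4)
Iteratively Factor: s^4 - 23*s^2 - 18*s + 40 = (s - 1)*(s^3 + s^2 - 22*s - 40) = (s - 1)*(s + 4)*(s^2 - 3*s - 10) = (s - 5)*(s - 1)*(s + 4)*(s + 2)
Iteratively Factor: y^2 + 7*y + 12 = (y + 4)*(y + 3)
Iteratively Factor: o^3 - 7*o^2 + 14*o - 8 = (o - 2)*(o^2 - 5*o + 4) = (o - 2)*(o - 1)*(o - 4)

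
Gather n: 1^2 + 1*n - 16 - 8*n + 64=49 - 7*n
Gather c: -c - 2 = -c - 2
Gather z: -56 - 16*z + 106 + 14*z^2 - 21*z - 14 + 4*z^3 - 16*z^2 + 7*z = 4*z^3 - 2*z^2 - 30*z + 36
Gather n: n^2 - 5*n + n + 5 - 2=n^2 - 4*n + 3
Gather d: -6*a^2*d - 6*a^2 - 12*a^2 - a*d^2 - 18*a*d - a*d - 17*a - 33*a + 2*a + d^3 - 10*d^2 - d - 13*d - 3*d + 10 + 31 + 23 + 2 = -18*a^2 - 48*a + d^3 + d^2*(-a - 10) + d*(-6*a^2 - 19*a - 17) + 66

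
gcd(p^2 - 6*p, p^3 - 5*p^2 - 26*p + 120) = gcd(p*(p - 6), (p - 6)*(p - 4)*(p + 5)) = p - 6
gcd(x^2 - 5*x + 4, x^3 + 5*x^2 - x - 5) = x - 1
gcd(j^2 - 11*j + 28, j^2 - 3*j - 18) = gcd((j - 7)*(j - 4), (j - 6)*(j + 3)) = 1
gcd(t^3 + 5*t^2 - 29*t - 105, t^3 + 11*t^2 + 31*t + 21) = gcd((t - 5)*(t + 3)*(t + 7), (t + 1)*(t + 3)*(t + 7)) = t^2 + 10*t + 21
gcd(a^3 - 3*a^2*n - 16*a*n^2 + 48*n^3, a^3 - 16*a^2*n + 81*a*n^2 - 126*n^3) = a - 3*n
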